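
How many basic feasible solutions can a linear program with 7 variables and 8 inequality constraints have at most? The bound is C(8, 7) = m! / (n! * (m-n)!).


Each vertex corresponds to some choice of n active constraints out of m, so the number of vertices is at most C(m, n) = m! / (n!(m-n)!).
m = 8, n = 7
Numerator: 8 * 7 * 6 * 5 * 4 * 3 * 2
Denominator: 7! = 5040
C(8, 7) = 8


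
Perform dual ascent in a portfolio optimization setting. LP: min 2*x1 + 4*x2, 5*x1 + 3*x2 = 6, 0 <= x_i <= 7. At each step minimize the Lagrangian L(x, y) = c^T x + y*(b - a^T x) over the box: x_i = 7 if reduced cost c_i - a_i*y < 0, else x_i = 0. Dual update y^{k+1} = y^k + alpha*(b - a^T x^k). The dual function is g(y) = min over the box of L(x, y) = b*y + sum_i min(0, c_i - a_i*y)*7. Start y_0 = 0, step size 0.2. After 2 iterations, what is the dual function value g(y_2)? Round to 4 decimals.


Dual ascent for LP: min 2*x1 + 4*x2, 5*x1 + 3*x2 = 6, 0 <= x_i <= 7
Step 1: y^k = 0.0, reduced costs: (2.0, 4.0)
  x^k = (0.0, 0.0), subgradient = b - a^T x = 6.0
  y^{k+1} = 0.0 + 0.2*6.0 = 1.2
Step 2: y^k = 1.2, reduced costs: (-4.0, 0.4)
  x^k = (7.0, 0.0), subgradient = b - a^T x = -29.0
  y^{k+1} = 1.2 + 0.2*-29.0 = -4.6
Dual objective at y_2 = -4.6: reduced costs (25.0, 17.8), box minimizer x = (0.0, 0.0)
g(y_2) = b*y + (c1 - a1*y)*x1 + (c2 - a2*y)*x2 = 6*(-4.6) + 25.0*0.0 + 17.8*0.0 = -27.6 + 0.0 + 0.0 = -27.6


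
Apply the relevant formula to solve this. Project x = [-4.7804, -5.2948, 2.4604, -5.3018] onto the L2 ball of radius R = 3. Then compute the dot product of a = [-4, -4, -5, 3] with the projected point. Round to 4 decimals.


Step 1: Compute ||x|| (intermediates to 6 decimals).
||x|| = sqrt((-4.7804)^2 + (-5.2948)^2 + 2.4604^2 + (-5.3018)^2) = 9.222244
Step 2: Project.
Since ||x|| > R, scale = R/||x|| = 3/9.222244 = 0.3253, proj(x) = scale * x
proj(x) = [-1.555064, -1.722398, 0.800368, -1.724676]
Step 3: Dot product.
a^T * proj(x) = -4*(-1.555064) - 4*(-1.722398) - 5*0.800368 + 3*(-1.724676) = 3.934


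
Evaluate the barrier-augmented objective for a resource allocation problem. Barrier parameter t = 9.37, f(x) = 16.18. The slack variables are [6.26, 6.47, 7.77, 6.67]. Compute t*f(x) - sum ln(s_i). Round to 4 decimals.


Step 1: Compute log-barrier.
ln values: [1.8342, 1.8672, 2.0503, 1.8976]
phi = -(1.8342 + 1.8672 + 2.0503 + 1.8976) = -7.6492
Step 2: Compute augmented objective.
t*f(x) = 9.37*16.18 = 151.6066
Total = 151.6066 - 7.6492 = 143.9574


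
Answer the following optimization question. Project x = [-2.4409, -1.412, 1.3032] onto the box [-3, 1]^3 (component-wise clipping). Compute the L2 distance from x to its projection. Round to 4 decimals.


Project each component onto [-3, 1].
clip(-2.4409) = -2.4409, clip(-1.412) = -1.412, clip(1.3032) = 1.0
Projection = [-2.4409, -1.412, 1.0]
Squared diffs: [0.0, 0.0, 0.0919]
Distance = sqrt(0.0919) = 0.3032


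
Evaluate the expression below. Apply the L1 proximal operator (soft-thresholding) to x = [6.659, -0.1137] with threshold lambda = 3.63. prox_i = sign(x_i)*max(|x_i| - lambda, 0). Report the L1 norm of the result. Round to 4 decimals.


Soft-thresholding with lambda = 3.63:
prox(6.659) = sign(6.659)*max(|6.659| - 3.63, 0) = 3.029
prox(-0.1137) = sign(-0.1137)*max(|-0.1137| - 3.63, 0) = 0.0
prox(x) = [3.029, 0.0]
||prox(x)||_1 = 3.029 + 0.0 = 3.029


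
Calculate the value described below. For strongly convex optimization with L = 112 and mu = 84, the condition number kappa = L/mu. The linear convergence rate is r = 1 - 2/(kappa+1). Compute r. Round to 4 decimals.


Step 1: Compute the condition number.
kappa = L/mu = 112/84 = 1.3333
Step 2: Compute the convergence rate.
r = 1 - 2/(kappa + 1) = 1 - 2*mu/(L + mu) = (L - mu)/(L + mu) = 28/196 = 0.1429


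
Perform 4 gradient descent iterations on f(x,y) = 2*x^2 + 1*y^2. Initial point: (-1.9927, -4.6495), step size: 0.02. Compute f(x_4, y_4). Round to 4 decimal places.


Gradient descent on f(x,y) = 2*x^2 + 1*y^2.
Starting point: (-1.9927, -4.6495), alpha = 0.02
Step 1: grad_x = 2*2*-1.9927 = -7.9708, grad_y = 2*1*-4.6495 = -9.299
  x_1 = -1.9927 - 0.02*-7.9708 = -1.8333
  y_1 = -4.6495 - 0.02*-9.299 = -4.4635
Step 2: grad_x = 2*2*-1.8333 = -7.3331, grad_y = 2*1*-4.4635 = -8.927
  x_2 = -1.8333 - 0.02*-7.3331 = -1.6866
  y_2 = -4.4635 - 0.02*-8.927 = -4.285
Step 3: grad_x = 2*2*-1.6866 = -6.7465, grad_y = 2*1*-4.285 = -8.57
  x_3 = -1.6866 - 0.02*-6.7465 = -1.5517
  y_3 = -4.285 - 0.02*-8.57 = -4.1136
Step 4: grad_x = 2*2*-1.5517 = -6.2068, grad_y = 2*1*-4.1136 = -8.2272
  x_4 = -1.5517 - 0.02*-6.2068 = -1.4276
  y_4 = -4.1136 - 0.02*-8.2272 = -3.949
f(-1.4276, -3.949) = 2*(-1.4276)^2 + 1*(-3.949)^2 = 19.6707


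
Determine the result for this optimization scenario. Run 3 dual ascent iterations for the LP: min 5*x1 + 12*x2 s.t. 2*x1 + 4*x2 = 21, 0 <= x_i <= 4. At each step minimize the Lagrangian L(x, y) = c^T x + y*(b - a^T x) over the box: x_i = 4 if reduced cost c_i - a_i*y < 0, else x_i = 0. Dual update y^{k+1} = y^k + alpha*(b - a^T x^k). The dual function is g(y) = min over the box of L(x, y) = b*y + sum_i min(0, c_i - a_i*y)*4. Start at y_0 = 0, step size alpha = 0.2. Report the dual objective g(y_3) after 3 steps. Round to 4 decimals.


Dual ascent for LP: min 5*x1 + 12*x2, 2*x1 + 4*x2 = 21, 0 <= x_i <= 4
Step 1: y^k = 0.0, reduced costs: (5.0, 12.0)
  x^k = (0.0, 0.0), subgradient = b - a^T x = 21.0
  y^{k+1} = 0.0 + 0.2*21.0 = 4.2
Step 2: y^k = 4.2, reduced costs: (-3.4, -4.8)
  x^k = (4.0, 4.0), subgradient = b - a^T x = -3.0
  y^{k+1} = 4.2 + 0.2*-3.0 = 3.6
Step 3: y^k = 3.6, reduced costs: (-2.2, -2.4)
  x^k = (4.0, 4.0), subgradient = b - a^T x = -3.0
  y^{k+1} = 3.6 + 0.2*-3.0 = 3.0
Dual objective at y_3 = 3.0: reduced costs (-1.0, 0.0), box minimizer x = (4.0, 0.0)
g(y_3) = b*y + (c1 - a1*y)*x1 + (c2 - a2*y)*x2 = 21*3.0 + (-1.0)*4.0 + 0.0*0.0 = 63.0 - 4.0 + 0.0 = 59.0


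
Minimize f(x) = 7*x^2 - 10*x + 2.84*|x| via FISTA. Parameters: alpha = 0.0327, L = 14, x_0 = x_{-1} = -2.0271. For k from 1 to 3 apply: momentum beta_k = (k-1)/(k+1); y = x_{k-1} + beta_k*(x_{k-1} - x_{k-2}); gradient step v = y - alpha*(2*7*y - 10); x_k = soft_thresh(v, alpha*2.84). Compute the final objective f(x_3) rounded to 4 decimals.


FISTA on f(x) = 7*x^2 - 10*x + 2.84*|x|
L = 14, alpha = 0.0327
Iteration 1: beta = 0.0, y = -2.0271 + 0.0*(-2.0271 + 2.0271) = -2.0271
  grad(y) = -38.3794, v = y - alpha*grad = -0.7721
  prox(v) = soft_thresh(-0.7721, 0.0929) = -0.6792
Iteration 2: beta = 0.3333, y = -0.6792 + 0.3333*(-0.6792 + 2.0271) = -0.2299
  grad(y) = -13.2191, v = y - alpha*grad = 0.2023
  prox(v) = soft_thresh(0.2023, 0.0929) = 0.1095
Iteration 3: beta = 0.5, y = 0.1095 + 0.5*(0.1095 + 0.6792) = 0.5038
  grad(y) = -2.9467, v = y - alpha*grad = 0.6002
  prox(v) = soft_thresh(0.6002, 0.0929) = 0.5073
f(x_3) = 7*0.5073^2 - 10*0.5073 + 2.84*|0.5073| = -1.8308


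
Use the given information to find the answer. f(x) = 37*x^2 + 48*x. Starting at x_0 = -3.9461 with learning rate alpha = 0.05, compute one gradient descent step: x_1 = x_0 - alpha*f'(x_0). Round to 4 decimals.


We compute the gradient at x_0 and apply the update.
f'(x) = 74*x + 48
f'(-3.9461) = 74*-3.9461 + 48 = -244.0114
x_1 = -3.9461 - 0.05*-244.0114 = 8.2545


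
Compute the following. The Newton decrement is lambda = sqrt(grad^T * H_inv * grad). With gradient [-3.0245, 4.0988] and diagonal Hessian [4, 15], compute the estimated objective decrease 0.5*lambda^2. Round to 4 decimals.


Step 1: H is diagonal, so H^(-1) * g = [-0.7561, 0.2733].
Step 2: g^T H^(-1) g = sum_i g_i^2 / H_ii
  = (-3.0245)^2/4 + (4.0988)^2/15
  = 2.2869 + 1.12 = 3.4069
Step 3: Objective decrease = 0.5 * g^T H^(-1) g = 1.7035


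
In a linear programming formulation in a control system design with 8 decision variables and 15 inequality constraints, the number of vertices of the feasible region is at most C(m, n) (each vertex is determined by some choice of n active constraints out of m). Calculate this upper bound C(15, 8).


Each vertex corresponds to some choice of n active constraints out of m, so the number of vertices is at most C(m, n) = m! / (n!(m-n)!).
m = 15, n = 8
Numerator: 15 * 14 * 13 * 12 * 11 * 10 * 9 * 8
Denominator: 8! = 40320
C(15, 8) = 6435


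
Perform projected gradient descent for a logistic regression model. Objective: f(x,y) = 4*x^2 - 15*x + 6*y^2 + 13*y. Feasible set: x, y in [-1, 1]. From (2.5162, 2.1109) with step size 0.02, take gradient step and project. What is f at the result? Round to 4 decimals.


Step 1: Compute gradient at (2.5162, 2.1109).
grad_x = 2*4*2.5162 - 15 = 5.1296
grad_y = 2*6*2.1109 + 13 = 38.3308
Step 2: Gradient step.
x_raw = 2.5162 - 0.02*5.1296 = 2.4136
y_raw = 2.1109 - 0.02*38.3308 = 1.3443
Step 3: Project onto [-1, 1].
x_proj = clip(2.4136) = 1.0
y_proj = clip(1.3443) = 1.0
Step 4: Evaluate f.
f(1.0, 1.0) = 8.0


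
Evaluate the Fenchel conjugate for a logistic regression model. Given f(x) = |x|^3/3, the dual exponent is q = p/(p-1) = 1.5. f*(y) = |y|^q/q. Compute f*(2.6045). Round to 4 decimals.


The conjugate exponent q satisfies 1/p + 1/q = 1.
p = 3, so q = 3/(3 - 1) = 1.5
|y|^q = 2.6045^1.5 = 4.2033
f*(2.6045) = 4.2033 / 1.5 = 2.8022


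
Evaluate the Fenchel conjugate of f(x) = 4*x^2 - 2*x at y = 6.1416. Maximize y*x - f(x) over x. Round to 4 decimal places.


f*(y) = sup_x {y*x - a*x^2 - b*x} = sup_x {(y-b)*x - a*x^2}
FOC: (y - b) - 2a*x = 0 => x* = (y - b)/(2a)
x* = (6.1416 + 2)/(2*4) = 1.0177
f*(6.1416) = (y-b)^2/(4a) = (6.1416 + 2)^2/(4*4)
= 66.2857/16 = 4.1429


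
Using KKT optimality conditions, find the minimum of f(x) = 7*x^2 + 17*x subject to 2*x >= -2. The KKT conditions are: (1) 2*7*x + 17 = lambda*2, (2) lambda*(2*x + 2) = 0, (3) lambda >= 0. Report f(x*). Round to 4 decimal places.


Step 1: Try lambda = 0 (constraint inactive).
x_unc = -17/(2*7) = -1.2143
Check: 2*-1.2143 = -2.4286 < -2 -- violated!
Step 2: Constraint must be active: 2*x = -2
x* = -2/2 = -1.0
lambda = (2*7*(-1.0) + 17)/2 = 1.5
Step 3: Compute optimal value.
f(x*) = 7*(-1.0)^2 + 17*(-1.0) = -10.0


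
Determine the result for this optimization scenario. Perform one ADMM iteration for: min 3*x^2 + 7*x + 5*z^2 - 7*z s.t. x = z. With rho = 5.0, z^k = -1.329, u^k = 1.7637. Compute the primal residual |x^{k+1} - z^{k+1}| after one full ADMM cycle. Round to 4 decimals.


ADMM iteration with rho = 5.0, z^k = -1.329, u^k = 1.7637
Step 1: x-update.
Minimize 3*x^2 + 7*x + (5.0/2)*(x + 1.329 + 1.7637)^2
FOC: (2*3 + 5.0)*x = -7 + 5.0*(-1.329 - 1.7637)
x^{k+1} = -2.0421
Step 2: z-update.
Minimize 5*z^2 - 7*z + (5.0/2)*(-2.0421 - z + 1.7637)^2
FOC: (2*5 + 5.0)*z = 7 + 5.0*(-2.0421 + 1.7637)
z^{k+1} = 0.3739
Step 3: u-update.
u^{k+1} = 1.7637 - 2.0421 - 0.3739 = -0.6523
Step 4: Primal residual = |-2.0421 - 0.3739| = 2.416


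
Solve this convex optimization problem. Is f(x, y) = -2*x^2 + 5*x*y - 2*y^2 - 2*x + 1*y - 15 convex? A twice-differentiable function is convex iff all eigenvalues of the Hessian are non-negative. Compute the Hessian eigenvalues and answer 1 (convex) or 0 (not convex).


The Hessian of f(x,y) = -2*x^2 + 5*x*y - 2*y^2 - 2*x + 1*y - 15 is:
H = [[-4, 5], [5, -4]]
Trace = -4 - 4 = -8
Determinant = -4*-4 - (5)^2 = -9
Discriminant = (-8)^2 - 4*-9 = 100.0
Eigenvalues: lambda_1 = -9.0, lambda_2 = 1.0
The function is not convex.

0


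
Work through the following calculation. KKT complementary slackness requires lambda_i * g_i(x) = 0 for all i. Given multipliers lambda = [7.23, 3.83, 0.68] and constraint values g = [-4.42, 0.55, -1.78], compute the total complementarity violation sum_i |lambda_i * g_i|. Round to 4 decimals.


KKT complementary slackness check:
lambda_1 * g_1 = 7.23 * -4.42 = -31.9566
lambda_2 * g_2 = 3.83 * 0.55 = 2.1065
lambda_3 * g_3 = 0.68 * -1.78 = -1.2104
Total violation = 31.9566 + 2.1065 + 1.2104 = 35.2735


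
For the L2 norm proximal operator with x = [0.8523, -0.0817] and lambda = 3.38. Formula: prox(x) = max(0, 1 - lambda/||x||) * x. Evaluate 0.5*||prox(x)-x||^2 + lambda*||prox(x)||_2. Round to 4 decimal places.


Step 1: Compute ||x||.
||x|| = 0.8562
Step 2: Compute scaling factor.
scale = max(0, 1 - 3.38/0.8562) = 0.0
Step 3: prox(x) = [0.0, -0.0]
||prox(x)|| = 0.0
Step 4: Proximal objective.
0.5*||prox-x||^2 = 0.3665
lambda*||prox|| = 0.0
Total = 0.3665


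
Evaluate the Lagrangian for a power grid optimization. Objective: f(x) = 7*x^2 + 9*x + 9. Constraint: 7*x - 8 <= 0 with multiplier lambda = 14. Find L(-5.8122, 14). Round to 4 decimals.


Step 1: Evaluate f(x).
f(-5.8122) = 7*(-5.8122)^2 + 9*(-5.8122) + 9 = 193.1619
Step 2: Evaluate g(x).
g(-5.8122) = 7*-5.8122 - 8 = -48.6854
Step 3: Compute Lagrangian.
L = 193.1619 + 14*-48.6854 = -488.4337


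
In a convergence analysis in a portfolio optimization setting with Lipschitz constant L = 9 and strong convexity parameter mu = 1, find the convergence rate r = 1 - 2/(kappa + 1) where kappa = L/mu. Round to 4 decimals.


Step 1: Compute the condition number.
kappa = L/mu = 9/1 = 9.0
Step 2: Compute the convergence rate.
r = 1 - 2/(kappa + 1) = 1 - 2*mu/(L + mu) = (L - mu)/(L + mu) = 8/10 = 0.8


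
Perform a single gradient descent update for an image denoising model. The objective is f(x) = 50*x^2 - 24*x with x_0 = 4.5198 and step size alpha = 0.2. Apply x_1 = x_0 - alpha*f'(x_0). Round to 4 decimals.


We compute the gradient at x_0 and apply the update.
f'(x) = 100*x - 24
f'(4.5198) = 100*4.5198 - 24 = 427.98
x_1 = 4.5198 - 0.2*427.98 = -81.0762


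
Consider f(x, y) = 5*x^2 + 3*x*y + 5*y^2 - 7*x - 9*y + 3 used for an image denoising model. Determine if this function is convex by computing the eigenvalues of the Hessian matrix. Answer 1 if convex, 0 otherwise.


The Hessian of f(x,y) = 5*x^2 + 3*x*y + 5*y^2 - 7*x - 9*y + 3 is:
H = [[10, 3], [3, 10]]
Trace = 10 + 10 = 20
Determinant = 10*10 - (3)^2 = 91
Discriminant = (20)^2 - 4*91 = 36.0
Eigenvalues: lambda_1 = 7.0, lambda_2 = 13.0
The function is convex.

1


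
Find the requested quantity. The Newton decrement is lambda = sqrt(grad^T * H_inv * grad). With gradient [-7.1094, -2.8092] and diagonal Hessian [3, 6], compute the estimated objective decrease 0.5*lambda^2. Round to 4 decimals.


Step 1: H is diagonal, so H^(-1) * g = [-2.3698, -0.4682].
Step 2: g^T H^(-1) g = sum_i g_i^2 / H_ii
  = (-7.1094)^2/3 + (-2.8092)^2/6
  = 16.8479 + 1.3153 = 18.1631
Step 3: Objective decrease = 0.5 * g^T H^(-1) g = 9.0816


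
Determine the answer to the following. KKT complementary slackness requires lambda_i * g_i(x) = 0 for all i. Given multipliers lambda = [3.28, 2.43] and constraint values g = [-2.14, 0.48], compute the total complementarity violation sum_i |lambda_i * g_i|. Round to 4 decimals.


KKT complementary slackness check:
lambda_1 * g_1 = 3.28 * -2.14 = -7.0192
lambda_2 * g_2 = 2.43 * 0.48 = 1.1664
Total violation = 7.0192 + 1.1664 = 8.1856


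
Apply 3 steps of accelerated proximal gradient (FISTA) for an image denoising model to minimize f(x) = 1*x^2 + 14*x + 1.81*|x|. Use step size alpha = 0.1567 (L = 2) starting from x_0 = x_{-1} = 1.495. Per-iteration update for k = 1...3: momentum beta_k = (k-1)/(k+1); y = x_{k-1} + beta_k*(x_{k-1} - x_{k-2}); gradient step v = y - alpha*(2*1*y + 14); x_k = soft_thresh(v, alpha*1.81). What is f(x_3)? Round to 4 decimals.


FISTA on f(x) = 1*x^2 + 14*x + 1.81*|x|
L = 2, alpha = 0.1567
Iteration 1: beta = 0.0, y = 1.495 + 0.0*(1.495 - 1.495) = 1.495
  grad(y) = 16.99, v = y - alpha*grad = -1.1673
  prox(v) = soft_thresh(-1.1673, 0.2836) = -0.8837
Iteration 2: beta = 0.3333, y = -0.8837 + 0.3333*(-0.8837 - 1.495) = -1.6766
  grad(y) = 10.6468, v = y - alpha*grad = -3.345
  prox(v) = soft_thresh(-3.345, 0.2836) = -3.0613
Iteration 3: beta = 0.5, y = -3.0613 + 0.5*(-3.0613 + 0.8837) = -4.1501
  grad(y) = 5.6997, v = y - alpha*grad = -5.0433
  prox(v) = soft_thresh(-5.0433, 0.2836) = -4.7597
f(x_3) = 1*(-4.7597)^2 + 14*(-4.7597) + 1.81*|-4.7597| = -35.3659


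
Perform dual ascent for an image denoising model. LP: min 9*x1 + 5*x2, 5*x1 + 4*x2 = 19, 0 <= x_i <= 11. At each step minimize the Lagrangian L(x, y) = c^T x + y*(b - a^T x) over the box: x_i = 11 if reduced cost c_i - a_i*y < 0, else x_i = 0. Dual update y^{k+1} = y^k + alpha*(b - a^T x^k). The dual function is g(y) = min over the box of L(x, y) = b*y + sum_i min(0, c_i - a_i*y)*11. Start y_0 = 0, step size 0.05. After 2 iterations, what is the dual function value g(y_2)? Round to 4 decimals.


Dual ascent for LP: min 9*x1 + 5*x2, 5*x1 + 4*x2 = 19, 0 <= x_i <= 11
Step 1: y^k = 0.0, reduced costs: (9.0, 5.0)
  x^k = (0.0, 0.0), subgradient = b - a^T x = 19.0
  y^{k+1} = 0.0 + 0.05*19.0 = 0.95
Step 2: y^k = 0.95, reduced costs: (4.25, 1.2)
  x^k = (0.0, 0.0), subgradient = b - a^T x = 19.0
  y^{k+1} = 0.95 + 0.05*19.0 = 1.9
Dual objective at y_2 = 1.9: reduced costs (-0.5, -2.6), box minimizer x = (11.0, 11.0)
g(y_2) = b*y + (c1 - a1*y)*x1 + (c2 - a2*y)*x2 = 19*1.9 + (-0.5)*11.0 + (-2.6)*11.0 = 36.1 - 5.5 - 28.6 = 2.0


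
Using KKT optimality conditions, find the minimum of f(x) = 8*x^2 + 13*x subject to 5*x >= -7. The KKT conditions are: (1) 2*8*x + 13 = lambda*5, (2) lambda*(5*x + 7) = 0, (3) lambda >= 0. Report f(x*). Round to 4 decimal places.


Step 1: Try lambda = 0 (constraint inactive).
Stationarity: 2*8*x + 13 = 0
x* = -13/(2*8) = -0.8125
Check constraint: 5*-0.8125 = -4.0625 >= -7 -- satisfied.
Step 2: Compute optimal value.
f(x*) = 8*(-0.8125)^2 + 13*(-0.8125) = -5.2813


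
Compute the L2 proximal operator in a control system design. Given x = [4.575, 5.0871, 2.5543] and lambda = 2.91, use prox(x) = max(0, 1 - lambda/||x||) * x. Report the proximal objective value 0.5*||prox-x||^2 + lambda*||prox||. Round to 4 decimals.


Step 1: Compute ||x||.
||x|| = 7.303
Step 2: Compute scaling factor.
scale = max(0, 1 - 2.91/7.303) = 0.6015
Step 3: prox(x) = [2.752, 3.0601, 1.5365]
||prox(x)|| = 4.393
Step 4: Proximal objective.
0.5*||prox-x||^2 = 4.2341
lambda*||prox|| = 12.7836
Total = 17.0177


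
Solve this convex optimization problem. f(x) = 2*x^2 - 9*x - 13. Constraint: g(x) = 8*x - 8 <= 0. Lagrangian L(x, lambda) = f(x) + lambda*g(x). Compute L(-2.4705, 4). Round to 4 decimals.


Step 1: Evaluate f(x).
f(-2.4705) = 2*(-2.4705)^2 - 9*(-2.4705) - 13 = 21.4412
Step 2: Evaluate g(x).
g(-2.4705) = 8*-2.4705 - 8 = -27.764
Step 3: Compute Lagrangian.
L = 21.4412 + 4*-27.764 = -89.6148


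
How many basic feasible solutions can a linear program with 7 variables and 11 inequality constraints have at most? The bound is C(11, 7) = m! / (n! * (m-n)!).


Each vertex corresponds to some choice of n active constraints out of m, so the number of vertices is at most C(m, n) = m! / (n!(m-n)!).
m = 11, n = 7
Numerator: 11 * 10 * 9 * 8 * 7 * 6 * 5
Denominator: 7! = 5040
C(11, 7) = 330


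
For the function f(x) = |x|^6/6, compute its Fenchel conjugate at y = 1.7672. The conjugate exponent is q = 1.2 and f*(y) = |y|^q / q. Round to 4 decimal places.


The conjugate exponent q satisfies 1/p + 1/q = 1.
p = 6, so q = 6/(6 - 1) = 1.2
|y|^q = 1.7672^1.2 = 1.9804
f*(1.7672) = 1.9804 / 1.2 = 1.6503


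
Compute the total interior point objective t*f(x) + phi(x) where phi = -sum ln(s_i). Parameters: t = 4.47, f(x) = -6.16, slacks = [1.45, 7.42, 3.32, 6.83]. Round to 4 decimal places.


Step 1: Compute log-barrier.
ln values: [0.3716, 2.0042, 1.2, 1.9213]
phi = -(0.3716 + 2.0042 + 1.2 + 1.9213) = -5.497
Step 2: Compute augmented objective.
t*f(x) = 4.47*-6.16 = -27.5352
Total = -27.5352 - 5.497 = -33.0322


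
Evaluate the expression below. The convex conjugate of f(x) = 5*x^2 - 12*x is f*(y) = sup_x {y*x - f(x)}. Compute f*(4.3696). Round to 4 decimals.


f*(y) = sup_x {y*x - a*x^2 - b*x} = sup_x {(y-b)*x - a*x^2}
FOC: (y - b) - 2a*x = 0 => x* = (y - b)/(2a)
x* = (4.3696 + 12)/(2*5) = 1.637
f*(4.3696) = (y-b)^2/(4a) = (4.3696 + 12)^2/(4*5)
= 267.9638/20 = 13.3982


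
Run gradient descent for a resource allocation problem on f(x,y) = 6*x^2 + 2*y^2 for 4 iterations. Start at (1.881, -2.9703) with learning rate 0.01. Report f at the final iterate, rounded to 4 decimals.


Gradient descent on f(x,y) = 6*x^2 + 2*y^2.
Starting point: (1.881, -2.9703), alpha = 0.01
Step 1: grad_x = 2*6*1.881 = 22.572, grad_y = 2*2*-2.9703 = -11.8812
  x_1 = 1.881 - 0.01*22.572 = 1.6553
  y_1 = -2.9703 - 0.01*-11.8812 = -2.8515
Step 2: grad_x = 2*6*1.6553 = 19.8634, grad_y = 2*2*-2.8515 = -11.406
  x_2 = 1.6553 - 0.01*19.8634 = 1.4566
  y_2 = -2.8515 - 0.01*-11.406 = -2.7374
Step 3: grad_x = 2*6*1.4566 = 17.4798, grad_y = 2*2*-2.7374 = -10.9497
  x_3 = 1.4566 - 0.01*17.4798 = 1.2818
  y_3 = -2.7374 - 0.01*-10.9497 = -2.6279
Step 4: grad_x = 2*6*1.2818 = 15.3822, grad_y = 2*2*-2.6279 = -10.5117
  x_4 = 1.2818 - 0.01*15.3822 = 1.128
  y_4 = -2.6279 - 0.01*-10.5117 = -2.5228
f(1.128, -2.5228) = 6*1.128^2 + 2*(-2.5228)^2 = 20.3639


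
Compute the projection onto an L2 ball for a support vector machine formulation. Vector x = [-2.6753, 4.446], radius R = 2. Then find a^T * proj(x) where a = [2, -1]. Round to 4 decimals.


Step 1: Compute ||x|| (intermediates to 6 decimals).
||x|| = sqrt((-2.6753)^2 + 4.446^2) = 5.188848
Step 2: Project.
Since ||x|| > R, scale = R/||x|| = 2/5.188848 = 0.385442, proj(x) = scale * x
proj(x) = [-1.031173, 1.713675]
Step 3: Dot product.
a^T * proj(x) = 2*(-1.031173) - 1*1.713675 = -3.776


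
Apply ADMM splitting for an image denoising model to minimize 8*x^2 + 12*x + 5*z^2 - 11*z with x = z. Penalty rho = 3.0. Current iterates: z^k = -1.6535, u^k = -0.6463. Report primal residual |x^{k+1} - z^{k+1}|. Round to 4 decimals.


ADMM iteration with rho = 3.0, z^k = -1.6535, u^k = -0.6463
Step 1: x-update.
Minimize 8*x^2 + 12*x + (3.0/2)*(x + 1.6535 - 0.6463)^2
FOC: (2*8 + 3.0)*x = -12 + 3.0*(-1.6535 + 0.6463)
x^{k+1} = -0.7906
Step 2: z-update.
Minimize 5*z^2 - 11*z + (3.0/2)*(-0.7906 - z - 0.6463)^2
FOC: (2*5 + 3.0)*z = 11 + 3.0*(-0.7906 - 0.6463)
z^{k+1} = 0.5146
Step 3: u-update.
u^{k+1} = -0.6463 - 0.7906 - 0.5146 = -1.9515
Step 4: Primal residual = |-0.7906 - 0.5146| = 1.3052


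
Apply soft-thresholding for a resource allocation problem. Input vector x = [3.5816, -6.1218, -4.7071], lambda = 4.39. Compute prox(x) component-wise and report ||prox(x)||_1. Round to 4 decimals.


Soft-thresholding with lambda = 4.39:
prox(3.5816) = sign(3.5816)*max(|3.5816| - 4.39, 0) = 0.0
prox(-6.1218) = sign(-6.1218)*max(|-6.1218| - 4.39, 0) = -1.7318
prox(-4.7071) = sign(-4.7071)*max(|-4.7071| - 4.39, 0) = -0.3171
prox(x) = [0.0, -1.7318, -0.3171]
||prox(x)||_1 = 0.0 + 1.7318 + 0.3171 = 2.0489


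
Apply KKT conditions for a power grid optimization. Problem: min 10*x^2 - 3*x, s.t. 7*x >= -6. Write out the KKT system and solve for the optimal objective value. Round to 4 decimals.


Step 1: Try lambda = 0 (constraint inactive).
Stationarity: 2*10*x - 3 = 0
x* = 3/(2*10) = 0.15
Check constraint: 7*0.15 = 1.05 >= -6 -- satisfied.
Step 2: Compute optimal value.
f(x*) = 10*0.15^2 - 3*0.15 = -0.225


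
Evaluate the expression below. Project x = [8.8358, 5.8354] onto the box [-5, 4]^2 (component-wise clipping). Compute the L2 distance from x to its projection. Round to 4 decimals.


Project each component onto [-5, 4].
clip(8.8358) = 4.0, clip(5.8354) = 4.0
Projection = [4.0, 4.0]
Squared diffs: [23.385, 3.3687]
Distance = sqrt(26.7537) = 5.1724


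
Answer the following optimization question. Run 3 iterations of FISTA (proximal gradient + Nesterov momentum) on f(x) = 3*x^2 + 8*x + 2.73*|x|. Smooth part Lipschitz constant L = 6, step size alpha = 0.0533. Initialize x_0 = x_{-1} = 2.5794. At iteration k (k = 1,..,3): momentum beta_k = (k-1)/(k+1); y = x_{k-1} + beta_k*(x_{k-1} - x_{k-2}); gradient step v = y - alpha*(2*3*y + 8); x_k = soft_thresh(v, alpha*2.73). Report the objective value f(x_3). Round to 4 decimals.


FISTA on f(x) = 3*x^2 + 8*x + 2.73*|x|
L = 6, alpha = 0.0533
Iteration 1: beta = 0.0, y = 2.5794 + 0.0*(2.5794 - 2.5794) = 2.5794
  grad(y) = 23.4764, v = y - alpha*grad = 1.3281
  prox(v) = soft_thresh(1.3281, 0.1455) = 1.1826
Iteration 2: beta = 0.3333, y = 1.1826 + 0.3333*(1.1826 - 2.5794) = 0.717
  grad(y) = 12.302, v = y - alpha*grad = 0.0613
  prox(v) = soft_thresh(0.0613, 0.1455) = 0.0
Iteration 3: beta = 0.5, y = 0.0 + 0.5*(0.0 - 1.1826) = -0.5913
  grad(y) = 4.4522, v = y - alpha*grad = -0.8286
  prox(v) = soft_thresh(-0.8286, 0.1455) = -0.6831
f(x_3) = 3*(-0.6831)^2 + 8*(-0.6831) + 2.73*|-0.6831| = -2.2001


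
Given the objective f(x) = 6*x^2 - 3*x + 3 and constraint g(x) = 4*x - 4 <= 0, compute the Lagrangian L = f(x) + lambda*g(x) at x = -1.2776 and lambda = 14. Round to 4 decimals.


Step 1: Evaluate f(x).
f(-1.2776) = 6*(-1.2776)^2 - 3*(-1.2776) + 3 = 16.6264
Step 2: Evaluate g(x).
g(-1.2776) = 4*-1.2776 - 4 = -9.1104
Step 3: Compute Lagrangian.
L = 16.6264 + 14*-9.1104 = -110.9192


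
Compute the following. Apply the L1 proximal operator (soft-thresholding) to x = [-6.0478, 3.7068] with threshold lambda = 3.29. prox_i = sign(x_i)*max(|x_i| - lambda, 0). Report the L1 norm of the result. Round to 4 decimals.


Soft-thresholding with lambda = 3.29:
prox(-6.0478) = sign(-6.0478)*max(|-6.0478| - 3.29, 0) = -2.7578
prox(3.7068) = sign(3.7068)*max(|3.7068| - 3.29, 0) = 0.4168
prox(x) = [-2.7578, 0.4168]
||prox(x)||_1 = 2.7578 + 0.4168 = 3.1746


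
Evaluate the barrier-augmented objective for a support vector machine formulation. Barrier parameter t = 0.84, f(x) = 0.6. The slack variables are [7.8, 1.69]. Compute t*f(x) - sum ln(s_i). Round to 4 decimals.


Step 1: Compute log-barrier.
ln values: [2.0541, 0.5247]
phi = -(2.0541 + 0.5247) = -2.5789
Step 2: Compute augmented objective.
t*f(x) = 0.84*0.6 = 0.504
Total = 0.504 - 2.5789 = -2.0749


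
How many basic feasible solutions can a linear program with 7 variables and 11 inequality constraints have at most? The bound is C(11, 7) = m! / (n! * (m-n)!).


Each vertex corresponds to some choice of n active constraints out of m, so the number of vertices is at most C(m, n) = m! / (n!(m-n)!).
m = 11, n = 7
Numerator: 11 * 10 * 9 * 8 * 7 * 6 * 5
Denominator: 7! = 5040
C(11, 7) = 330


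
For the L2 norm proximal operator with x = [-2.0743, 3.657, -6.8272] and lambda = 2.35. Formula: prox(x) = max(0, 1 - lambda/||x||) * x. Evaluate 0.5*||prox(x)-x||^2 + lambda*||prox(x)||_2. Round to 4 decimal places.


Step 1: Compute ||x||.
||x|| = 8.0179
Step 2: Compute scaling factor.
scale = max(0, 1 - 2.35/8.0179) = 0.7069
Step 3: prox(x) = [-1.4663, 2.5852, -4.8262]
||prox(x)|| = 5.6679
Step 4: Proximal objective.
0.5*||prox-x||^2 = 2.7613
lambda*||prox|| = 13.3196
Total = 16.0809


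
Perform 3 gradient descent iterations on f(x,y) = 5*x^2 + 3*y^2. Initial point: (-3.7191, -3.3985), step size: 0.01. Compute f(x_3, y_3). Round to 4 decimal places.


Gradient descent on f(x,y) = 5*x^2 + 3*y^2.
Starting point: (-3.7191, -3.3985), alpha = 0.01
Step 1: grad_x = 2*5*-3.7191 = -37.191, grad_y = 2*3*-3.3985 = -20.391
  x_1 = -3.7191 - 0.01*-37.191 = -3.3472
  y_1 = -3.3985 - 0.01*-20.391 = -3.1946
Step 2: grad_x = 2*5*-3.3472 = -33.4719, grad_y = 2*3*-3.1946 = -19.1675
  x_2 = -3.3472 - 0.01*-33.4719 = -3.0125
  y_2 = -3.1946 - 0.01*-19.1675 = -3.0029
Step 3: grad_x = 2*5*-3.0125 = -30.1247, grad_y = 2*3*-3.0029 = -18.0175
  x_3 = -3.0125 - 0.01*-30.1247 = -2.7112
  y_3 = -3.0029 - 0.01*-18.0175 = -2.8227
f(-2.7112, -2.8227) = 5*(-2.7112)^2 + 3*(-2.8227)^2 = 60.6573


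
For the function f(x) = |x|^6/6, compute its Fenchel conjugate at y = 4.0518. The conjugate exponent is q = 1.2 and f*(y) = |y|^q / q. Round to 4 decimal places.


The conjugate exponent q satisfies 1/p + 1/q = 1.
p = 6, so q = 6/(6 - 1) = 1.2
|y|^q = 4.0518^1.2 = 5.3602
f*(4.0518) = 5.3602 / 1.2 = 4.4668


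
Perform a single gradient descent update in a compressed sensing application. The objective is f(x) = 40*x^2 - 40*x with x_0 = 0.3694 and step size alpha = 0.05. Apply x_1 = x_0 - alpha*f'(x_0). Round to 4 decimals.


We compute the gradient at x_0 and apply the update.
f'(x) = 80*x - 40
f'(0.3694) = 80*0.3694 - 40 = -10.448
x_1 = 0.3694 - 0.05*-10.448 = 0.8918


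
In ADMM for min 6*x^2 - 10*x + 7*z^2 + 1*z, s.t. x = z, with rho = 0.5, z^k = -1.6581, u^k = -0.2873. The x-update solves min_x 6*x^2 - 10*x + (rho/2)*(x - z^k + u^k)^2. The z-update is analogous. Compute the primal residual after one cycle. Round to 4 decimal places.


ADMM iteration with rho = 0.5, z^k = -1.6581, u^k = -0.2873
Step 1: x-update.
Minimize 6*x^2 - 10*x + (0.5/2)*(x + 1.6581 - 0.2873)^2
FOC: (2*6 + 0.5)*x = 10 + 0.5*(-1.6581 + 0.2873)
x^{k+1} = 0.7452
Step 2: z-update.
Minimize 7*z^2 + 1*z + (0.5/2)*(0.7452 - z - 0.2873)^2
FOC: (2*7 + 0.5)*z = -1 + 0.5*(0.7452 - 0.2873)
z^{k+1} = -0.0532
Step 3: u-update.
u^{k+1} = -0.2873 + 0.7452 + 0.0532 = 0.511
Step 4: Primal residual = |0.7452 + 0.0532| = 0.7983


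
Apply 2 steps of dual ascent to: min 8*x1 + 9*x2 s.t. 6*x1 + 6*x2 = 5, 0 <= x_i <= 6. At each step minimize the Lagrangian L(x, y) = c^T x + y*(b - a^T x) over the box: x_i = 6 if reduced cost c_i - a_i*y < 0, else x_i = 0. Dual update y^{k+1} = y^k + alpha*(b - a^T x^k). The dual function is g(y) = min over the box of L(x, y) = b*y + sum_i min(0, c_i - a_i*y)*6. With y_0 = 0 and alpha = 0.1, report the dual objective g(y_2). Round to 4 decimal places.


Dual ascent for LP: min 8*x1 + 9*x2, 6*x1 + 6*x2 = 5, 0 <= x_i <= 6
Step 1: y^k = 0.0, reduced costs: (8.0, 9.0)
  x^k = (0.0, 0.0), subgradient = b - a^T x = 5.0
  y^{k+1} = 0.0 + 0.1*5.0 = 0.5
Step 2: y^k = 0.5, reduced costs: (5.0, 6.0)
  x^k = (0.0, 0.0), subgradient = b - a^T x = 5.0
  y^{k+1} = 0.5 + 0.1*5.0 = 1.0
Dual objective at y_2 = 1.0: reduced costs (2.0, 3.0), box minimizer x = (0.0, 0.0)
g(y_2) = b*y + (c1 - a1*y)*x1 + (c2 - a2*y)*x2 = 5*1.0 + 2.0*0.0 + 3.0*0.0 = 5.0 + 0.0 + 0.0 = 5.0


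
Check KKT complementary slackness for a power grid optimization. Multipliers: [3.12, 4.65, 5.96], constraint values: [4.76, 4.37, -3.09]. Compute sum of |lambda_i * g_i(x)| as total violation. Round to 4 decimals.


KKT complementary slackness check:
lambda_1 * g_1 = 3.12 * 4.76 = 14.8512
lambda_2 * g_2 = 4.65 * 4.37 = 20.3205
lambda_3 * g_3 = 5.96 * -3.09 = -18.4164
Total violation = 14.8512 + 20.3205 + 18.4164 = 53.5881


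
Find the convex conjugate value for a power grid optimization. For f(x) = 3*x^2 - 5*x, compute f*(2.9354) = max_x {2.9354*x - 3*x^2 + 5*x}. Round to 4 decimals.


f*(y) = sup_x {y*x - a*x^2 - b*x} = sup_x {(y-b)*x - a*x^2}
FOC: (y - b) - 2a*x = 0 => x* = (y - b)/(2a)
x* = (2.9354 + 5)/(2*3) = 1.3226
f*(2.9354) = (y-b)^2/(4a) = (2.9354 + 5)^2/(4*3)
= 62.9706/12 = 5.2475


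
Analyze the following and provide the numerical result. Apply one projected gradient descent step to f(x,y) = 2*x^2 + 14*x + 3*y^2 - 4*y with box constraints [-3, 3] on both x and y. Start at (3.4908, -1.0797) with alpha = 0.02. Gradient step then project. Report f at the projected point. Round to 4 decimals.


Step 1: Compute gradient at (3.4908, -1.0797).
grad_x = 2*2*3.4908 + 14 = 27.9632
grad_y = 2*3*-1.0797 - 4 = -10.4782
Step 2: Gradient step.
x_raw = 3.4908 - 0.02*27.9632 = 2.9315
y_raw = -1.0797 - 0.02*-10.4782 = -0.8701
Step 3: Project onto [-3, 3].
x_proj = clip(2.9315) = 2.9315
y_proj = clip(-0.8701) = -0.8701
Step 4: Evaluate f.
f(2.9315, -0.8701) = 63.9813


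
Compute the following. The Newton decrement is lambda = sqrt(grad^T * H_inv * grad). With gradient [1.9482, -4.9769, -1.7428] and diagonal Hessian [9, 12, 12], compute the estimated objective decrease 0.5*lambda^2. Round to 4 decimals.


Step 1: H is diagonal, so H^(-1) * g = [0.2165, -0.4147, -0.1452].
Step 2: g^T H^(-1) g = sum_i g_i^2 / H_ii
  = (1.9482)^2/9 + (-4.9769)^2/12 + (-1.7428)^2/12
  = 0.4217 + 2.0641 + 0.2531 = 2.739
Step 3: Objective decrease = 0.5 * g^T H^(-1) g = 1.3695


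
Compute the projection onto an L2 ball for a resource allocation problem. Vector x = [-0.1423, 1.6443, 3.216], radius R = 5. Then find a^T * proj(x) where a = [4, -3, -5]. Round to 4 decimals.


Step 1: Compute ||x|| (intermediates to 6 decimals).
||x|| = sqrt((-0.1423)^2 + 1.6443^2 + 3.216^2) = 3.614779
Step 2: Project.
Since ||x|| <= R, proj = x (no scaling needed).
proj(x) = [-0.1423, 1.6443, 3.216]
Step 3: Dot product.
a^T * proj(x) = 4*(-0.1423) - 3*1.6443 - 5*3.216 = -21.5821


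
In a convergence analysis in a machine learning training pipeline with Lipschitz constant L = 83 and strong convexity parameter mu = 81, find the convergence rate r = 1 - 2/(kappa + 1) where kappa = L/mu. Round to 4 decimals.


Step 1: Compute the condition number.
kappa = L/mu = 83/81 = 1.0247
Step 2: Compute the convergence rate.
r = 1 - 2/(kappa + 1) = 1 - 2*mu/(L + mu) = (L - mu)/(L + mu) = 2/164 = 0.0122


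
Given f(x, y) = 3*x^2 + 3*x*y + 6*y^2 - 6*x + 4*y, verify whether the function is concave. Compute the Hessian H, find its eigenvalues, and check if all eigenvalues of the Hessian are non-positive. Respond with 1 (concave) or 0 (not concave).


The Hessian of f(x,y) = 3*x^2 + 3*x*y + 6*y^2 - 6*x + 4*y is:
H = [[6, 3], [3, 12]]
Trace = 6 + 12 = 18
Determinant = 6*12 - (3)^2 = 63
Discriminant = (18)^2 - 4*63 = 72.0
Eigenvalues: lambda_1 = 4.7574, lambda_2 = 13.2426
The function is not concave.

0


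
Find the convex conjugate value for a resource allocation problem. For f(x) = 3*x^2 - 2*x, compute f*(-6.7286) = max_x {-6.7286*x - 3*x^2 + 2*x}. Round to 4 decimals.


f*(y) = sup_x {y*x - a*x^2 - b*x} = sup_x {(y-b)*x - a*x^2}
FOC: (y - b) - 2a*x = 0 => x* = (y - b)/(2a)
x* = (-6.7286 + 2)/(2*3) = -0.7881
f*(-6.7286) = (y-b)^2/(4a) = (-6.7286 + 2)^2/(4*3)
= 22.3597/12 = 1.8633


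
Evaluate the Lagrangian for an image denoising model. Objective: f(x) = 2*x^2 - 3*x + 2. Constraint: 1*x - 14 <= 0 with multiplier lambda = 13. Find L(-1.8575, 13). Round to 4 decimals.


Step 1: Evaluate f(x).
f(-1.8575) = 2*(-1.8575)^2 - 3*(-1.8575) + 2 = 14.4731
Step 2: Evaluate g(x).
g(-1.8575) = 1*-1.8575 - 14 = -15.8575
Step 3: Compute Lagrangian.
L = 14.4731 + 13*-15.8575 = -191.6744


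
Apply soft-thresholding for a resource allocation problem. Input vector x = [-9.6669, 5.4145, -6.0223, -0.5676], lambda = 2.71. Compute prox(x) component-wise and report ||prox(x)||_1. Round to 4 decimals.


Soft-thresholding with lambda = 2.71:
prox(-9.6669) = sign(-9.6669)*max(|-9.6669| - 2.71, 0) = -6.9569
prox(5.4145) = sign(5.4145)*max(|5.4145| - 2.71, 0) = 2.7045
prox(-6.0223) = sign(-6.0223)*max(|-6.0223| - 2.71, 0) = -3.3123
prox(-0.5676) = sign(-0.5676)*max(|-0.5676| - 2.71, 0) = 0.0
prox(x) = [-6.9569, 2.7045, -3.3123, 0.0]
||prox(x)||_1 = 6.9569 + 2.7045 + 3.3123 + 0.0 = 12.9737


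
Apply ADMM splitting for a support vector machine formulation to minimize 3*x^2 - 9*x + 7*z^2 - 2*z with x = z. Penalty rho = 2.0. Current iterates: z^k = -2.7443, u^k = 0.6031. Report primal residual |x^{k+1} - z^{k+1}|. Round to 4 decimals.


ADMM iteration with rho = 2.0, z^k = -2.7443, u^k = 0.6031
Step 1: x-update.
Minimize 3*x^2 - 9*x + (2.0/2)*(x + 2.7443 + 0.6031)^2
FOC: (2*3 + 2.0)*x = 9 + 2.0*(-2.7443 - 0.6031)
x^{k+1} = 0.2882
Step 2: z-update.
Minimize 7*z^2 - 2*z + (2.0/2)*(0.2882 - z + 0.6031)^2
FOC: (2*7 + 2.0)*z = 2 + 2.0*(0.2882 + 0.6031)
z^{k+1} = 0.2364
Step 3: u-update.
u^{k+1} = 0.6031 + 0.2882 - 0.2364 = 0.6548
Step 4: Primal residual = |0.2882 - 0.2364| = 0.0517


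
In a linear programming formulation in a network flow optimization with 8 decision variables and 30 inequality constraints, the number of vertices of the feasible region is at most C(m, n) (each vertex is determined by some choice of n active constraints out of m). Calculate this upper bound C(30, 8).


Each vertex corresponds to some choice of n active constraints out of m, so the number of vertices is at most C(m, n) = m! / (n!(m-n)!).
m = 30, n = 8
Numerator: 30 * 29 * 28 * 27 * 26 * 25 * 24 * 23
Denominator: 8! = 40320
C(30, 8) = 5852925


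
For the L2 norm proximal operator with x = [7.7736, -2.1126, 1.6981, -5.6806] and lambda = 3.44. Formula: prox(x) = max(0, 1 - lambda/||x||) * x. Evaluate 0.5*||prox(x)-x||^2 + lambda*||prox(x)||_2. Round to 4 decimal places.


Step 1: Compute ||x||.
||x|| = 10.0022
Step 2: Compute scaling factor.
scale = max(0, 1 - 3.44/10.0022) = 0.6561
Step 3: prox(x) = [5.1001, -1.386, 1.1141, -3.7269]
||prox(x)|| = 6.5622
Step 4: Proximal objective.
0.5*||prox-x||^2 = 5.9168
lambda*||prox|| = 22.574
Total = 28.4909


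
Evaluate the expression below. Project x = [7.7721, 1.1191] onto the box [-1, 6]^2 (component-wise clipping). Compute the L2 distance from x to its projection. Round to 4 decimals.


Project each component onto [-1, 6].
clip(7.7721) = 6.0, clip(1.1191) = 1.1191
Projection = [6.0, 1.1191]
Squared diffs: [3.1403, 0.0]
Distance = sqrt(3.1403) = 1.7721


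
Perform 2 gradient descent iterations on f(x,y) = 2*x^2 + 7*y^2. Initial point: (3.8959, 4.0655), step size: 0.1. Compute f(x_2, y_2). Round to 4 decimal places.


Gradient descent on f(x,y) = 2*x^2 + 7*y^2.
Starting point: (3.8959, 4.0655), alpha = 0.1
Step 1: grad_x = 2*2*3.8959 = 15.5836, grad_y = 2*7*4.0655 = 56.917
  x_1 = 3.8959 - 0.1*15.5836 = 2.3375
  y_1 = 4.0655 - 0.1*56.917 = -1.6262
Step 2: grad_x = 2*2*2.3375 = 9.3502, grad_y = 2*7*-1.6262 = -22.7668
  x_2 = 2.3375 - 0.1*9.3502 = 1.4025
  y_2 = -1.6262 - 0.1*-22.7668 = 0.6505
f(1.4025, 0.6505) = 2*1.4025^2 + 7*0.6505^2 = 6.896


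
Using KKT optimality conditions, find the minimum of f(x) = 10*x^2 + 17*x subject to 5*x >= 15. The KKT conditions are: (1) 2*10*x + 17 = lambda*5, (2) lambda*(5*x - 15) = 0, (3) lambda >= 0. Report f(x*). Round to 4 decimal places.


Step 1: Try lambda = 0 (constraint inactive).
x_unc = -17/(2*10) = -0.85
Check: 5*-0.85 = -4.25 < 15 -- violated!
Step 2: Constraint must be active: 5*x = 15
x* = 15/5 = 3.0
lambda = (2*10*3.0 + 17)/5 = 15.4
Step 3: Compute optimal value.
f(x*) = 10*3.0^2 + 17*3.0 = 141.0


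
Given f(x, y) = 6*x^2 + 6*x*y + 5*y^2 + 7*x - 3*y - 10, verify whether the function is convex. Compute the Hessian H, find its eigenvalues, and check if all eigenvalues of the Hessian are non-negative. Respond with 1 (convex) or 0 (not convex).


The Hessian of f(x,y) = 6*x^2 + 6*x*y + 5*y^2 + 7*x - 3*y - 10 is:
H = [[12, 6], [6, 10]]
Trace = 12 + 10 = 22
Determinant = 12*10 - (6)^2 = 84
Discriminant = (22)^2 - 4*84 = 148.0
Eigenvalues: lambda_1 = 4.9172, lambda_2 = 17.0828
The function is convex.

1


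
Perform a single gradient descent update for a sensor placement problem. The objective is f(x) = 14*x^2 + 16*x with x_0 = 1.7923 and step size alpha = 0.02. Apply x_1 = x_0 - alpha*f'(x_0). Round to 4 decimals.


We compute the gradient at x_0 and apply the update.
f'(x) = 28*x + 16
f'(1.7923) = 28*1.7923 + 16 = 66.1844
x_1 = 1.7923 - 0.02*66.1844 = 0.4686


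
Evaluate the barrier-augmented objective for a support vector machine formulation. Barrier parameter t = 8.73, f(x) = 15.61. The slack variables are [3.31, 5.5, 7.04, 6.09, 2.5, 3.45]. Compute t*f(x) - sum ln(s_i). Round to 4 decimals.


Step 1: Compute log-barrier.
ln values: [1.1969, 1.7047, 1.9516, 1.8066, 0.9163, 1.2384]
phi = -(1.1969 + 1.7047 + 1.9516 + 1.8066 + 0.9163 + 1.2384) = -8.8146
Step 2: Compute augmented objective.
t*f(x) = 8.73*15.61 = 136.2753
Total = 136.2753 - 8.8146 = 127.4607


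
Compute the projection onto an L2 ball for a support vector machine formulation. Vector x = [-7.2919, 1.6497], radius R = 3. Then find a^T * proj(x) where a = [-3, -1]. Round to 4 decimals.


Step 1: Compute ||x|| (intermediates to 6 decimals).
||x|| = sqrt((-7.2919)^2 + 1.6497^2) = 7.476183
Step 2: Project.
Since ||x|| > R, scale = R/||x|| = 3/7.476183 = 0.401274, proj(x) = scale * x
proj(x) = [-2.92605, 0.661982]
Step 3: Dot product.
a^T * proj(x) = -3*(-2.92605) - 1*0.661982 = 8.1162


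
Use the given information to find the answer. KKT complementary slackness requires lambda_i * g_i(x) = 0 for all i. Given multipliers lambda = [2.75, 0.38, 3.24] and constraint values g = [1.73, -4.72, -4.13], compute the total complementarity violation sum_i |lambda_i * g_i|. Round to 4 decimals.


KKT complementary slackness check:
lambda_1 * g_1 = 2.75 * 1.73 = 4.7575
lambda_2 * g_2 = 0.38 * -4.72 = -1.7936
lambda_3 * g_3 = 3.24 * -4.13 = -13.3812
Total violation = 4.7575 + 1.7936 + 13.3812 = 19.9323
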